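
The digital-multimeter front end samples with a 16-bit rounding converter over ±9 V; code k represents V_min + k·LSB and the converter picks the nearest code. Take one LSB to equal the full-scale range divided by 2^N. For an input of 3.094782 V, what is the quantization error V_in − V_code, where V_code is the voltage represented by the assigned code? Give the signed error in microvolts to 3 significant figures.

−66.6 µV

Full-scale range = 9 V − (-9 V) = 18 V. LSB = 18 V / 2^16 ≈ 274.7 µV.
(V_in − V_min)/LSB = (3.094782 − (-9)) × 65536/18 = 44035.7574 → nearest code k = 44036.
V_code = -9 + (44036/65536) × 18 = 3.0948486328 V.
e = 3.094782 − (3.0948486328) = −66.6 µV.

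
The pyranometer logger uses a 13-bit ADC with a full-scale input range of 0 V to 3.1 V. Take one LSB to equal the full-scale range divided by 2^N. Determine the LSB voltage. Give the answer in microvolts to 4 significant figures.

Span = 3.1 V.
Number of codes = 2^13 = 8192.
LSB = 3.1 V ÷ 2^13 = 3.1/8192 V = 378.4 µV.

378.4 µV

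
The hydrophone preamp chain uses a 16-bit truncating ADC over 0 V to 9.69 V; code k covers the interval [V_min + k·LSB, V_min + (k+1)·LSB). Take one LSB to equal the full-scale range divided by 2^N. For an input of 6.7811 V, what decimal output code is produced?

V_FS = 9.69 V. LSB = 9.69 V / 2^16 ≈ 147.9 µV.
code = ⌊(V_in − V_min)/LSB⌋ = ⌊(V_in − V_min) × 2^16 / range⌋
     = ⌊(6.7811 − (0)) × 65536 / 9.69⌋ = ⌊6.7811 × 65536/9.69⌋
     = ⌊45862.350⌋ = 45862.

45862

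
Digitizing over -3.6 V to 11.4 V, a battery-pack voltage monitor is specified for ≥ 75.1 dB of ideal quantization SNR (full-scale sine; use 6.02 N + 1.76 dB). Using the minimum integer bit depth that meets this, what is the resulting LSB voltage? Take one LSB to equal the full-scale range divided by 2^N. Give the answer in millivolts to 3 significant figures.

Span: 11.4 V − (-3.6 V) = 15 V.
Solving 6.02 N ≥ 75.1 − 1.76: N ≥ 12.183. Round up → N = 13.
LSB = 15 V ÷ 2^13 = 15/8192 V = 1.83 mV.

1.83 mV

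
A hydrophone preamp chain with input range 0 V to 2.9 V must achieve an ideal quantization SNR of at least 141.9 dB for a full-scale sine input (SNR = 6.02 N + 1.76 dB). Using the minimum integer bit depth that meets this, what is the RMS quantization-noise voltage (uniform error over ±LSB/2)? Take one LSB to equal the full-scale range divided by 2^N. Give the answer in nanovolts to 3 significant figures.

49.9 nV

Range is 2.9 V.
6.02 N + 1.76 ≥ 141.9 gives N ≥ 23.279, so the minimum integer is 24.
Step size = 2.9/16777216 V = 172.85 nV.
RMS noise = LSB/√12 = 49.9 nV.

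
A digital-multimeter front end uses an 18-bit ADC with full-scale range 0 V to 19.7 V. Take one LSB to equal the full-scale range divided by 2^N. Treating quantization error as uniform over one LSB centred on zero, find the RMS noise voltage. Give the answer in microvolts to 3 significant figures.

Full-scale range = 19.7 V.
Step size = 19.7/262144 V = 75.150 µV.
For a uniform distribution on [−LSB/2, +LSB/2], V_rms = LSB/√12 = 75.150 µV/3.4641 = 21.7 µV.

21.7 µV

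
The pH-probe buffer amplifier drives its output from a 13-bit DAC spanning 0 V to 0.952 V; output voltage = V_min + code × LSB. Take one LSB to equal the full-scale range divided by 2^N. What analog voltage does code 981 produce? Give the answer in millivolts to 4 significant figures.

Span = 0.952 V. LSB = 0.952 V / 2^13.
Output = V_min + (981/8192) × range = 0 + 0.119751 × 0.952 V
      = 0 V + 0.114003 V = 0.114003 V.

114.0 mV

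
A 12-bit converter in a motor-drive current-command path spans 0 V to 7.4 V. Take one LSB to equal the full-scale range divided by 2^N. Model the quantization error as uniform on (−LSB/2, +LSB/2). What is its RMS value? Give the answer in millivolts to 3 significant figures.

0.522 mV

Range is 7.4 V.
Step size = 7.4/4096 V = 1.8066 mV.
RMS of a uniform error over width LSB is LSB/√12 = 0.522 mV.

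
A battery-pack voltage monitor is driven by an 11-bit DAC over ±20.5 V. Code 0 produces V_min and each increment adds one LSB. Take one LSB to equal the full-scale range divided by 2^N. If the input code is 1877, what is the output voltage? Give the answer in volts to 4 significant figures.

Range = 20.5 − (-20.5) = 41 V. LSB = 41 V / 2^11.
V_out = -20.5 + 1877 × (41/2048) V
      = -20.5 V + 37.5767 V = 17.0767 V.

17.08 V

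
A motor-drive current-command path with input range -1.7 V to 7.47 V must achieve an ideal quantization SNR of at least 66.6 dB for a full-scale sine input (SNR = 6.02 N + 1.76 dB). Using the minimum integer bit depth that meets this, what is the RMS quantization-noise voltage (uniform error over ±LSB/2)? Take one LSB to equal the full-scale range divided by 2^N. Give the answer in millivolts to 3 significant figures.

Full-scale range = 7.47 V − (-1.7 V) = 9.17 V.
6.02 N + 1.76 ≥ 66.6 gives N ≥ 10.771, so the minimum integer is 11.
Step size = 9.17/2048 V = 4.4775 mV.
RMS noise = LSB/√12 = 1.29 mV.

1.29 mV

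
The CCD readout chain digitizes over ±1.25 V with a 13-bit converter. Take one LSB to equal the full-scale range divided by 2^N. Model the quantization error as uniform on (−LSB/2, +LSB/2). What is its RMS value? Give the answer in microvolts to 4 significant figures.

88.10 µV

Span: 1.25 V − (-1.25 V) = 2.5 V.
LSB = 2.5 V ÷ 2^13 = 2.5/8192 V = 305.176 µV.
RMS of a uniform error over width LSB is LSB/√12 = 88.10 µV.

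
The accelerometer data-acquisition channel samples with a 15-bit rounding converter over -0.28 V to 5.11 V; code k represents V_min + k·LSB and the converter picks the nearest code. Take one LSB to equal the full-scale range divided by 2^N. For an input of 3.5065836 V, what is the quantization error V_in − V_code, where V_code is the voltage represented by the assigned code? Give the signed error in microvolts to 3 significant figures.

Span: 5.11 V − (-0.28 V) = 5.39 V. LSB = 5.39 V / 2^15 ≈ 164.5 µV.
Position in LSBs: (3.5065836 − (-0.28)) × 32768/5.39 = 23020.1802; rounding gives k = 23020.
V_code = -0.28 + (23020/32768) × 5.39 = 3.5065539551 V.
Error = V_in − V_code = 3.5065836 − (3.5065539551) = +29.6 µV.

+29.6 µV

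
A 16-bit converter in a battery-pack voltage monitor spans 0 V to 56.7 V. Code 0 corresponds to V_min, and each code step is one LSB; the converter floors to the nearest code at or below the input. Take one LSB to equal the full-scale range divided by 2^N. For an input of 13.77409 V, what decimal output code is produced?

15920

Range is 56.7 V. LSB = 56.7 V / 2^16 ≈ 0.8652 mV.
V_in − V_min = 13.77409 − (0) = 13.77409 V.
Divide by LSB: 13.77409 × 65536/56.7 = 15920.6131.
Truncating gives code 15920.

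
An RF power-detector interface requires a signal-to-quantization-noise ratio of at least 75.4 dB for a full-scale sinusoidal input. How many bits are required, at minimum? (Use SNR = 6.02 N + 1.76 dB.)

13 bits

N ≥ (75.4 − 1.76)/6.02 = 12.233 → N_min = 13.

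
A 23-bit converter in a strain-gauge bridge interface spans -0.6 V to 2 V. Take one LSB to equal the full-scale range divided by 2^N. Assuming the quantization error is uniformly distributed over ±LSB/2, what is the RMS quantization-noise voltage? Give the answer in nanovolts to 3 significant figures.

Full-scale range = 2 V − (-0.6 V) = 2.6 V.
Step size = 2.6/8388608 V = 309.94 nV.
V_rms = LSB/√12 = 309.94 nV / √12 = 89.5 nV.

89.5 nV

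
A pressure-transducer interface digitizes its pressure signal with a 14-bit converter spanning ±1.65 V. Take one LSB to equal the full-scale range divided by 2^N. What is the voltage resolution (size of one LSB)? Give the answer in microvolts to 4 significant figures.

201.4 µV

Full-scale range = 1.65 V − (-1.65 V) = 3.3 V.
Number of codes = 2^14 = 16384.
One LSB is 3.3 V / 16384 = 201.4 µV.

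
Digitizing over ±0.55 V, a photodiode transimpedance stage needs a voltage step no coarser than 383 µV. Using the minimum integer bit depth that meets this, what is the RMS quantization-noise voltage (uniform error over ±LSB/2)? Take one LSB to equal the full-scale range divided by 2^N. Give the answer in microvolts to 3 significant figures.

77.5 µV

Range = 0.55 − (-0.55) = 1.1 V.
1.1 V / 383 µV = 2872. Since 2^11 = 2048 and 2^12 = 4096, N = 12.
One LSB is 1.1 V / 4096 = 268.55 µV.
σ_q = LSB/√12 = 268.55 µV/3.4641 = 77.5 µV.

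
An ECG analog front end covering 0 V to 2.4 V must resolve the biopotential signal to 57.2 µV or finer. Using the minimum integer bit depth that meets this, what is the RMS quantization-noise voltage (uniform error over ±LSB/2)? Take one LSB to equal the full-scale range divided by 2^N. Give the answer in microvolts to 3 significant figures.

V_FS = 2.4 V.
Required number of levels: 2.4/57.2 µV = 41958; smallest N with 2^N ≥ that is 16.
One LSB is 2.4 V / 65536 = 36.621 µV.
σ_q = LSB/√12 = 36.621 µV/3.4641 = 10.6 µV.

10.6 µV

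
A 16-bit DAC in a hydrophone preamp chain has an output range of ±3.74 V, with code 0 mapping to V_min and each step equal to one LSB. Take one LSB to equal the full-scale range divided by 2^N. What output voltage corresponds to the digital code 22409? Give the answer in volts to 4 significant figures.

Span: 3.74 V − (-3.74 V) = 7.48 V. LSB = 7.48 V / 2^16.
Output = V_min + (22409/65536) × range = -3.74 + 0.341934 × 7.48 V
      = -3.74 V + 2.55767 V = -1.18233 V.

-1.182 V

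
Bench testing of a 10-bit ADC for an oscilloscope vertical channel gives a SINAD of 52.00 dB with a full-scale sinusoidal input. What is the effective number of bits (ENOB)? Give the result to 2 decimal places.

8.35 bits

(52.00 − 1.76) / 6.02 = 50.24/6.02 = 8.3455 effective bits.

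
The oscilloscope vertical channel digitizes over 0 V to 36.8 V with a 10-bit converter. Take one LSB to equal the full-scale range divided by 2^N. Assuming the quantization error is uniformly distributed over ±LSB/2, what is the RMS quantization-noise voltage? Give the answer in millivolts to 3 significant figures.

10.4 mV

V_FS = 36.8 V.
LSB = 36.8 V / 2^10 = 35.938 mV.
For a uniform distribution on [−LSB/2, +LSB/2], V_rms = LSB/√12 = 35.938 mV/3.4641 = 10.4 mV.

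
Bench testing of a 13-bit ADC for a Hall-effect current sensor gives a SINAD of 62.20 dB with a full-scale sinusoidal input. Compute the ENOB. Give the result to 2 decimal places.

Inverting SNR = 6.02 N + 1.76: N_eff = (62.20 − 1.76)/6.02 = 10.0399.

10.04 bits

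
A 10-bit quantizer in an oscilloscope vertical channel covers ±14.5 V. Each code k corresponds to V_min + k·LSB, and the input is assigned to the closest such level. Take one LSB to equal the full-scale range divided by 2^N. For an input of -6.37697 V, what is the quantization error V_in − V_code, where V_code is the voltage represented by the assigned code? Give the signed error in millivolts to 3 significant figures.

−4.90 mV

Span: 14.5 V − (-14.5 V) = 29 V. LSB = 29 V / 2^10 ≈ 28.32 mV.
Position in LSBs: (-6.37697 − (-14.5)) × 1024/29 = 286.8270; rounding gives k = 287.
V_code = V_min + k × range/2^10 = -14.5 + 287 × 29/1024 = -6.372070313 V.
V_in − V_code = -6.37697 − (-6.372070313) = −4.90 mV.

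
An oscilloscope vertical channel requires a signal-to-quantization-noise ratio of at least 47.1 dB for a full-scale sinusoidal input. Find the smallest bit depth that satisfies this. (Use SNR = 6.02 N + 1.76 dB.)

8 bits

N ≥ (47.1 − 1.76)/6.02 = 7.532 → N_min = 8.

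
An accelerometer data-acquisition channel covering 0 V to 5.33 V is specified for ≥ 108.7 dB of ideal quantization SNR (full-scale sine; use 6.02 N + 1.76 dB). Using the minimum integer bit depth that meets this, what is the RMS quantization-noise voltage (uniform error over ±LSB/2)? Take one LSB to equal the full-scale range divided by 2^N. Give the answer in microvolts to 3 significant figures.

Full-scale range = 5.33 V.
Required N = ⌈(108.7 − 1.76)/6.02⌉ = ⌈17.764⌉ = 18.
One LSB is 5.33 V / 262144 = 20.332 µV.
RMS noise = LSB/√12 = 5.87 µV.

5.87 µV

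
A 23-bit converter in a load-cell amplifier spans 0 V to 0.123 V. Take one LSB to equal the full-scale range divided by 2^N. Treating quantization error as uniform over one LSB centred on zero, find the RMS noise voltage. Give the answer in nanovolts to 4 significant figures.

Span = 0.123 V.
LSB = 0.123 V ÷ 2^23 = 0.123/8388608 V = 14.6627 nV.
RMS of a uniform error over width LSB is LSB/√12 = 4.233 nV.

4.233 nV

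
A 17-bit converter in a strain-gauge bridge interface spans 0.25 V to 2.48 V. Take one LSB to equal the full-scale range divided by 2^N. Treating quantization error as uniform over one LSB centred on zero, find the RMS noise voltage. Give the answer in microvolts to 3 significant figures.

4.91 µV

Range = 2.48 − (0.25) = 2.23 V.
Step size = 2.23/131072 V = 17.014 µV.
RMS of a uniform error over width LSB is LSB/√12 = 4.91 µV.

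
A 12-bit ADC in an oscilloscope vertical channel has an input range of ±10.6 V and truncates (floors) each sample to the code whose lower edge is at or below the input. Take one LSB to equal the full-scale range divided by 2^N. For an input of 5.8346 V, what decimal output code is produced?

The full-scale span is 10.6 − (-10.6) = 21.2 V. LSB = 21.2 V / 2^12 ≈ 5.176 mV.
(V_in − V_min) × 2^12/range = (5.8346 − (-10.6)) × 4096/21.2 = 3175.289.
Floor → code = 3175.

3175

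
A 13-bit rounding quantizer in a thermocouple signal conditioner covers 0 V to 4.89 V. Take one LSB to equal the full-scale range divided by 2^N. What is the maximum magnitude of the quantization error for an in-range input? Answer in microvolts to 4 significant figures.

Range is 4.89 V.
LSB = 4.89 V / 2^13 = 0.596924 mV.
|e|_max = LSB/2 = 298.5 µV.

298.5 µV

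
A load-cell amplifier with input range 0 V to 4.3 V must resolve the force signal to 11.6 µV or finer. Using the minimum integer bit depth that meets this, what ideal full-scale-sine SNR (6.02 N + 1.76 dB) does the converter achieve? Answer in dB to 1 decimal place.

116.1 dB

V_FS = 4.3 V.
Levels needed ≥ 4.3/11.6 µV = 370700. 2^19 = 524288 suffices, so N_min = 19.
Ideal SNR at N = 19: 6.02·19 + 1.76 = 116.1 dB.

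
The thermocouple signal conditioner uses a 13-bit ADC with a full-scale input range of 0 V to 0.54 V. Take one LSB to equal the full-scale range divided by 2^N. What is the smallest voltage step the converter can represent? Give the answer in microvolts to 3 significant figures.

65.9 µV

Range is 0.54 V.
2^13 = 8192 levels.
LSB = 0.54 V / 2^13 = 65.9 µV.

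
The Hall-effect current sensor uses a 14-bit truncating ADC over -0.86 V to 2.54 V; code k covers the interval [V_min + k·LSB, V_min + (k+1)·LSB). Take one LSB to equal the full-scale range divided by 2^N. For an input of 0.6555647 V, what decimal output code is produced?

Span: 2.54 V − (-0.86 V) = 3.4 V. LSB = 3.4 V / 2^14 ≈ 207.5 µV.
code = ⌊(V_in − V_min)/LSB⌋ = ⌊(V_in − V_min) × 2^14 / range⌋
     = ⌊(0.6555647 − (-0.86)) × 16384 / 3.4⌋ = ⌊1.5155647 × 16384/3.4⌋
     = ⌊7303.239⌋ = 7303.

7303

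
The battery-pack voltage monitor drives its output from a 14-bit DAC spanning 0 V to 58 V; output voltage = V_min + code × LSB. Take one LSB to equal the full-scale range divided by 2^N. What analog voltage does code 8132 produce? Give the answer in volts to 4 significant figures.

V_FS = 58 V. LSB = 58 V / 2^14.
V_out = V_min + code × LSB = 0 V + 8132 × 58 V / 16384
      = 0 + 28.7876 = 28.7876 V.

28.79 V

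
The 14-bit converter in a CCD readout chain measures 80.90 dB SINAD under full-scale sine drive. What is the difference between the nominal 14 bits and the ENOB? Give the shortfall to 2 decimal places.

0.85 bits

ENOB = (SINAD − 1.76)/6.02 = (80.90 − 1.76)/6.02 = 13.1462 bits.
Lost resolution: 14 − 13.1462 = 0.8538 bits.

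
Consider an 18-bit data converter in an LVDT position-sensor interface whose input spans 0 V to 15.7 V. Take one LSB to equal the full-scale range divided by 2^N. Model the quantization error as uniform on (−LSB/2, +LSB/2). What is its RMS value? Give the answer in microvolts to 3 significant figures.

Span = 15.7 V.
LSB = 15.7 V ÷ 2^18 = 15.7/262144 V = 59.891 µV.
V_rms = LSB/√12 = 59.891 µV / √12 = 17.3 µV.

17.3 µV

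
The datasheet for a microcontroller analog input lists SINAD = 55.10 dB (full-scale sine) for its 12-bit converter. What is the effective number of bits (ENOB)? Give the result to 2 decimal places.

ENOB = (55.10 − 1.76)/6.02 = 8.8605 bits.

8.86 bits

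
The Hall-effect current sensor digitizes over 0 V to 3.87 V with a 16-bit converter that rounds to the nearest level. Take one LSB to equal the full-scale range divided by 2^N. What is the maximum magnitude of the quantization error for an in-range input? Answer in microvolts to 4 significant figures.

Full-scale range = 3.87 V.
LSB = 3.87 V ÷ 2^16 = 3.87/65536 V = 59.0515 µV.
|e|_max = LSB/2 = 29.53 µV.

29.53 µV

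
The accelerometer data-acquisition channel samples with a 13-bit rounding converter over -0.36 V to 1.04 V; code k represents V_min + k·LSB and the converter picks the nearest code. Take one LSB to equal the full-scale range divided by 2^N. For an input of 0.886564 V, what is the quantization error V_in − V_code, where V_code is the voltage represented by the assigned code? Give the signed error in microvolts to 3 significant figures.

+30.8 µV

Range = 1.04 − (-0.36) = 1.4 V. LSB = 1.4 V / 2^13 ≈ 170.9 µV.
(V_in − V_min)/LSB = (0.886564 − (-0.36)) × 8192/1.4 = 7294.1802 → nearest code k = 7294.
V_code = V_min + k × range/2^13 = -0.36 + 7294 × 1.4/8192 = 0.8865332031 V.
Error = V_in − V_code = 0.886564 − (0.8865332031) = +30.8 µV.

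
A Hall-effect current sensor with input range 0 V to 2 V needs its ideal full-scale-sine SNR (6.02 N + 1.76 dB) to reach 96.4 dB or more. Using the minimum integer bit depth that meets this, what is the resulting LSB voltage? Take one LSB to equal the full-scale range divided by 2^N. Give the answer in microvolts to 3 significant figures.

Range is 2 V.
Solving 6.02 N ≥ 96.4 − 1.76: N ≥ 15.721. Round up → N = 16.
Step size = 2/65536 V = 30.5 µV.

30.5 µV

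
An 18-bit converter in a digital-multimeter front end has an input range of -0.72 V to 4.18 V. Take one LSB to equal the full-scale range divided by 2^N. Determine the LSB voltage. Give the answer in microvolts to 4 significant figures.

Span: 4.18 V − (-0.72 V) = 4.9 V.
There are 2^18 = 262144 steps.
LSB = 4.9 V / 2^18 = 18.69 µV.

18.69 µV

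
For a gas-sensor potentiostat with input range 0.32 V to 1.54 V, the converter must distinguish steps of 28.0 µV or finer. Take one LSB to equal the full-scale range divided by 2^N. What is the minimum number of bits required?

Range = 1.54 − (0.32) = 1.22 V.
Levels needed ≥ 1.22/28.0 µV = 43570. 2^16 = 65536 suffices, so N_min = 16.

16 bits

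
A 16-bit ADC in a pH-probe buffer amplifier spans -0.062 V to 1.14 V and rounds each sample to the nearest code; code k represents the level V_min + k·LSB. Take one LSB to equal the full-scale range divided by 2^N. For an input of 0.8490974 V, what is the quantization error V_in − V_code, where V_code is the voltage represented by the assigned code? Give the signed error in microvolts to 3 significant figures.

The full-scale span is 1.14 − (-0.062) = 1.202 V. LSB = 1.202 V / 2^16 ≈ 18.34 µV.
(0.8490974 − (-0.062)) / LSB = 0.9110974 × 65536/1.202 = 49675.2739. Nearest integer: k = 49675.
Reconstructed level: -0.062 + 49675 × 1.202/65536 V = 0.84909237671 V.
Error = V_in − V_code = 0.8490974 − (0.84909237671) = +5.02 µV.

+5.02 µV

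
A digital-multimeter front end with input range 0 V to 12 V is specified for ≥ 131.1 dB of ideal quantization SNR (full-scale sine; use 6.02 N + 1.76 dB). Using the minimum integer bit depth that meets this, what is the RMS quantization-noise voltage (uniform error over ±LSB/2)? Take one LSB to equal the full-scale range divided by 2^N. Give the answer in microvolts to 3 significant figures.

0.826 µV

V_FS = 12 V.
N ≥ (131.1 − 1.76)/6.02 = 21.485 → N_min = 22.
LSB = 12 V / 2^22 = 2.8610 µV.
σ_q = LSB/√12 = 2.8610 µV/3.4641 = 0.826 µV.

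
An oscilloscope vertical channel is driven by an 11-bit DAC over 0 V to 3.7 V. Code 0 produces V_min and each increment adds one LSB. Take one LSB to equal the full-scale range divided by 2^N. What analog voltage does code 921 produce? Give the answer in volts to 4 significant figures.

1.664 V

Range is 3.7 V. LSB = 3.7 V / 2^11.
V_out = 0 + 921 × (3.7/2048) V
      = 0 V + 1.66392 V = 1.66392 V.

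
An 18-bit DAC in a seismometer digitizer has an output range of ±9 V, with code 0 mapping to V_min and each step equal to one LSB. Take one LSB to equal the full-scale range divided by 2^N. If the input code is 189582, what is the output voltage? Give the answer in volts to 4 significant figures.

4.018 V

Range = 9 − (-9) = 18 V. LSB = 18 V / 2^18.
V_out = V_min + code × LSB = -9 V + 189582 × 18 V / 262144
      = -9 V + 13.0176 V = 4.01756 V.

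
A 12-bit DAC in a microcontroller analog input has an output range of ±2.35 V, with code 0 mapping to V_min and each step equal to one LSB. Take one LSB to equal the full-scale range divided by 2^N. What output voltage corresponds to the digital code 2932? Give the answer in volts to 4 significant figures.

Range = 2.35 − (-2.35) = 4.7 V. LSB = 4.7 V / 2^12.
V_out = -2.35 + 2932 × (4.7/4096) V
      = -2.35 + 3.36436 = 1.01436 V.

1.014 V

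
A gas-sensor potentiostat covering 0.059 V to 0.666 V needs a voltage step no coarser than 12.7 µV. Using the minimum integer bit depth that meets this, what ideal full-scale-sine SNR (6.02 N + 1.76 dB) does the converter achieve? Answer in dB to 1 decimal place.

98.1 dB

The full-scale span is 0.666 − (0.059) = 0.607 V.
Need 2^N ≥ 0.607 V / 12.7 µV = 47800 → N_min = 16.
SNR = 6.02 × 16 + 1.76 = 98.08 dB.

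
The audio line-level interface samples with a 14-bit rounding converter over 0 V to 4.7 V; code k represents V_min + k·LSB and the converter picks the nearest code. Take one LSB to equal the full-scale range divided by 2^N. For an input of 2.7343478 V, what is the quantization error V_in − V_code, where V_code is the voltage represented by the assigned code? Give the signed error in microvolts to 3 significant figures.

Span = 4.7 V. LSB = 4.7 V / 2^14 ≈ 286.9 µV.
(2.7343478 − (0)) / LSB = 2.7343478 × 16384/4.7 = 9531.8201. Nearest integer: k = 9532.
Reconstructed level: 0 + 9532 × 4.7/16384 V = 2.7343994141 V.
Error = V_in − V_code = 2.7343478 − (2.7343994141) = −51.6 µV.

−51.6 µV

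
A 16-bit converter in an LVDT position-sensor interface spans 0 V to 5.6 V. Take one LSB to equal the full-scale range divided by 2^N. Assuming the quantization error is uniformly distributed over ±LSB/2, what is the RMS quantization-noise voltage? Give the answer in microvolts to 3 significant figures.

Range is 5.6 V.
One LSB is 5.6 V / 65536 = 85.449 µV.
RMS of a uniform error over width LSB is LSB/√12 = 24.7 µV.

24.7 µV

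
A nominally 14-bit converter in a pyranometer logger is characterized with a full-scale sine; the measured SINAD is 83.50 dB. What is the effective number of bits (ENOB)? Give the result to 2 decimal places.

13.58 bits

ENOB = (83.50 − 1.76)/6.02 = 13.5781 bits.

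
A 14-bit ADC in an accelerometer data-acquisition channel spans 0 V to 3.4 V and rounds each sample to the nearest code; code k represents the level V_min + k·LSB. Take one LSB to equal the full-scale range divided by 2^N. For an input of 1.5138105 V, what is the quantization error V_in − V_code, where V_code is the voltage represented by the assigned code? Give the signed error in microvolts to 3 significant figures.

−44.5 µV

V_FS = 3.4 V. LSB = 3.4 V / 2^14 ≈ 207.5 µV.
(1.5138105 − (0)) / LSB = 1.5138105 × 16384/3.4 = 7294.7857. Nearest integer: k = 7295.
V_code = V_min + k × range/2^14 = 0 + 7295 × 3.4/16384 = 1.5138549805 V.
e = 1.5138105 − (1.5138549805) = −44.5 µV.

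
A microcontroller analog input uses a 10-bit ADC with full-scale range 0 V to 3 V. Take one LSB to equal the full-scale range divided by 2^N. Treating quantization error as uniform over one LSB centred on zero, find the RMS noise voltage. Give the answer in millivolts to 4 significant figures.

0.8457 mV

Range is 3 V.
LSB = 3 V ÷ 2^10 = 3/1024 V = 2.92969 mV.
For a uniform distribution on [−LSB/2, +LSB/2], V_rms = LSB/√12 = 2.92969 mV/3.4641 = 0.8457 mV.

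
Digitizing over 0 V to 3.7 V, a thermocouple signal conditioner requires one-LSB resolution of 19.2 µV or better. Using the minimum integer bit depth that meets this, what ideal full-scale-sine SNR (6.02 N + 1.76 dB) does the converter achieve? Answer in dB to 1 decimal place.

Range is 3.7 V.
Need 2^N ≥ 3.7 V / 19.2 µV = 192700 → N_min = 18.
6.02(18) + 1.76 = 110.12 dB.

110.1 dB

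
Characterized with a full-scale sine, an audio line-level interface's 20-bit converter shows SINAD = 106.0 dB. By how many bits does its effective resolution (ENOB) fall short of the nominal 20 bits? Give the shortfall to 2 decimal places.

ENOB = (SINAD − 1.76)/6.02 = (106.0 − 1.76)/6.02 = 17.3156 bits.
20 − 17.3156 = 2.68 bits below nominal.

2.68 bits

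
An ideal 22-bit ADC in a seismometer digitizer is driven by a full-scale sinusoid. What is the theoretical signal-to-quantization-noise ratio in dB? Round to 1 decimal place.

SNR = 6.02·22 + 1.76 = 134.20 dB.

134.2 dB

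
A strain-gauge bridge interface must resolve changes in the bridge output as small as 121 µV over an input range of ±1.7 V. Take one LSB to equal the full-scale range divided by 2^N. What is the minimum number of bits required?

15 bits

The full-scale span is 1.7 − (-1.7) = 3.4 V.
3.4 V / 121 µV = 28100. Since 2^14 = 16384 and 2^15 = 32768, N = 15.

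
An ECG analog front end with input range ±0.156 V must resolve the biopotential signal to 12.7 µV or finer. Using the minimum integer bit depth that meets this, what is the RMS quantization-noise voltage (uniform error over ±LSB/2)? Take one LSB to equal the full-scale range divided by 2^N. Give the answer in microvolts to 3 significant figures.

2.75 µV

The full-scale span is 0.156 − (-0.156) = 0.312 V.
Required number of levels: 0.312/12.7 µV = 24567; smallest N with 2^N ≥ that is 15.
LSB = 0.312 V ÷ 2^15 = 0.312/32768 V = 9.5215 µV.
V_rms = LSB/√12 = 2.75 µV.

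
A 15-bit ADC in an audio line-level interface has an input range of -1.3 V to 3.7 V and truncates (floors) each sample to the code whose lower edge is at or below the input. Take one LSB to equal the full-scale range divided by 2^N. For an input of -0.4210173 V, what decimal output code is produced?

5760

Span: 3.7 V − (-1.3 V) = 5 V. LSB = 5 V / 2^15 ≈ 152.6 µV.
(V_in − V_min) × 2^15/range = (-0.4210173 − (-1.3)) × 32768/5 = 5760.501.
Floor → code = 5760.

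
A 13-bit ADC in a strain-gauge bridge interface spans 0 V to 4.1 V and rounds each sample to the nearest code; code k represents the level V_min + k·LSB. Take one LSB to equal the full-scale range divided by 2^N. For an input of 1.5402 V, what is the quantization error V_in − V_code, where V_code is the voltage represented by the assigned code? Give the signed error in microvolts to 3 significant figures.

+198 µV

Span = 4.1 V. LSB = 4.1 V / 2^13 ≈ 0.5005 mV.
(V_in − V_min)/LSB = (1.5402 − (0)) × 8192/4.1 = 3077.3947 → nearest code k = 3077.
Reconstructed level: 0 + 3077 × 4.1/8192 V = 1.540002441 V.
Error = V_in − V_code = 1.5402 − (1.540002441) = +198 µV.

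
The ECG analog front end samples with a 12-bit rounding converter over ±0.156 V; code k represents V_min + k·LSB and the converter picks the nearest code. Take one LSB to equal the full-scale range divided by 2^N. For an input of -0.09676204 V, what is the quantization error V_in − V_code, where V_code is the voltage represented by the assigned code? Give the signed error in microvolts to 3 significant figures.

Range = 0.156 − (-0.156) = 0.312 V. LSB = 0.312 V / 2^12 ≈ 76.17 µV.
Position in LSBs: (-0.09676204 − (-0.156)) × 4096/0.312 = 777.6881; rounding gives k = 778.
V_code = -0.156 + (778/4096) × 0.312 = -0.09673828125 V.
V_in − V_code = -0.09676204 − (-0.09673828125) = −23.8 µV.

−23.8 µV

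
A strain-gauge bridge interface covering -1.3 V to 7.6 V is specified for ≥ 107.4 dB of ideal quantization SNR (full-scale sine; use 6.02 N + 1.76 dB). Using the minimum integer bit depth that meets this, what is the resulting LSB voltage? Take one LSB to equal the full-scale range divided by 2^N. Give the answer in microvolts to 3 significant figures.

Range = 7.6 − (-1.3) = 8.9 V.
N ≥ (107.4 − 1.76)/6.02 = 17.548 → N_min = 18.
LSB = 8.9 V / 2^18 = 34.0 µV.

34.0 µV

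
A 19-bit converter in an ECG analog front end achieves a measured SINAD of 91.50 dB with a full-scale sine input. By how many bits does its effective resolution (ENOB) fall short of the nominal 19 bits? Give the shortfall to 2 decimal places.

ENOB = (SINAD − 1.76)/6.02 = (91.50 − 1.76)/6.02 = 14.9070 bits.
19 − 14.9070 = 4.09 bits below nominal.

4.09 bits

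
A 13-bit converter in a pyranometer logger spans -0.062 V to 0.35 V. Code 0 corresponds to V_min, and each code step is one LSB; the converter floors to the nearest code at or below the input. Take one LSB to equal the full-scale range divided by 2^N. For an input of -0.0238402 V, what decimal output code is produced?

758

Span: 0.35 V − (-0.062 V) = 0.412 V. LSB = 0.412 V / 2^13 ≈ 50.29 µV.
code = ⌊(V_in − V_min)/LSB⌋ = ⌊(V_in − V_min) × 2^13 / range⌋
     = ⌊(-0.0238402 − (-0.062)) × 8192 / 0.412⌋ = ⌊0.0381598 × 8192/0.412⌋
     = ⌊758.750⌋ = 758.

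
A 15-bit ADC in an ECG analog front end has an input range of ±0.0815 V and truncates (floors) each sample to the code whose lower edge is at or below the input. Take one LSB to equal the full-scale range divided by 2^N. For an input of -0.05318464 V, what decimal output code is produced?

5692

Span: 0.0815 V − (-0.0815 V) = 0.163 V. LSB = 0.163 V / 2^15 ≈ 4.974 µV.
(V_in − V_min) × 2^15/range = (-0.05318464 − (-0.0815)) × 32768/0.163 = 5692.256.
Floor → code = 5692.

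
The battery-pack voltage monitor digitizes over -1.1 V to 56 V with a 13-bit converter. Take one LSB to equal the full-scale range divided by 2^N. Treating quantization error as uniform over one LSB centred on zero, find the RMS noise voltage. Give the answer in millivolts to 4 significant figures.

2.012 mV

Range = 56 − (-1.1) = 57.1 V.
LSB = 57.1 V ÷ 2^13 = 57.1/8192 V = 6.97021 mV.
σ_q = LSB/√12 = 6.97021 mV/3.4641 = 2.012 mV.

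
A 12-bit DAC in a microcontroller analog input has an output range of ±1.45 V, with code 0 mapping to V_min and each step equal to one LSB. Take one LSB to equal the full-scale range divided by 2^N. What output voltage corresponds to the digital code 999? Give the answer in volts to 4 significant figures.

Full-scale range = 1.45 V − (-1.45 V) = 2.9 V. LSB = 2.9 V / 2^12.
V_out = -1.45 + 999 × (2.9/4096) V
      = -1.45 + 0.707300 = -0.742700 V.

-0.7427 V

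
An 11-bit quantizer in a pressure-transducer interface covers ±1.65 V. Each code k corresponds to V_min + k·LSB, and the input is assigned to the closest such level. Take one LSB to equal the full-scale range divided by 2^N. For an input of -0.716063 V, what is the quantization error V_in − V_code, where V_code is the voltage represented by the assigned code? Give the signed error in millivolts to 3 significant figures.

The full-scale span is 1.65 − (-1.65) = 3.3 V. LSB = 3.3 V / 2^11 ≈ 1.611 mV.
Position in LSBs: (-0.716063 − (-1.65)) × 2048/3.3 = 579.6070; rounding gives k = 580.
V_code = -1.65 + (580/2048) × 3.3 = -0.7154296875 V.
V_in − V_code = -0.716063 − (-0.7154296875) = −0.633 mV.

−0.633 mV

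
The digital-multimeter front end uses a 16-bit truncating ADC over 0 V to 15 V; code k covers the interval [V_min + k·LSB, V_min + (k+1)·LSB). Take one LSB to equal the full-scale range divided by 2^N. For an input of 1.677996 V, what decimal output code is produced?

Full-scale range = 15 V. LSB = 15 V / 2^16 ≈ 228.9 µV.
(V_in − V_min) × 2^16/range = (1.677996 − (0)) × 65536/15 = 7331.276.
Floor → code = 7331.

7331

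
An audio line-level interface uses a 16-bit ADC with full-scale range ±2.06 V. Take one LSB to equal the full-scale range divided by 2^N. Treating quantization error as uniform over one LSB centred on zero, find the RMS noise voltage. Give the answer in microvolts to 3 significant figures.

Range = 2.06 − (-2.06) = 4.12 V.
One LSB is 4.12 V / 65536 = 62.866 µV.
RMS of a uniform error over width LSB is LSB/√12 = 18.1 µV.

18.1 µV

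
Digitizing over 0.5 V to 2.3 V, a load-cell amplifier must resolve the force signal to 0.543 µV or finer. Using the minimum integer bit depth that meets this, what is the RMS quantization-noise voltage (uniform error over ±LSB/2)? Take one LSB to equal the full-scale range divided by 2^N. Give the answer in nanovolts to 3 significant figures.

124 nV

Full-scale range = 2.3 V − (0.5 V) = 1.8 V.
1.8 V / 0.543 µV = 3.315e6. Since 2^21 = 2097152 and 2^22 = 4194304, N = 22.
Step size = 1.8/4194304 V = 429.15 nV.
RMS noise = LSB/√12 = 124 nV.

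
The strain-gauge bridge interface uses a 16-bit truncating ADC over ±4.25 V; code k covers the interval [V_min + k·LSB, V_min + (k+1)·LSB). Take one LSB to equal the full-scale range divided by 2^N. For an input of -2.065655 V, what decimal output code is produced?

16841

Range = 4.25 − (-4.25) = 8.5 V. LSB = 8.5 V / 2^16 ≈ 129.7 µV.
code = ⌊(V_in − V_min)/LSB⌋ = ⌊(V_in − V_min) × 2^16 / range⌋
     = ⌊(-2.065655 − (-4.25)) × 65536 / 8.5⌋ = ⌊2.184345 × 65536/8.5⌋
     = ⌊16841.557⌋ = 16841.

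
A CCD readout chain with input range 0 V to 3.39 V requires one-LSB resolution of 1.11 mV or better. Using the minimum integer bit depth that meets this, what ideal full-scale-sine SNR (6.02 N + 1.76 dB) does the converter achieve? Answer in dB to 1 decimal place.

V_FS = 3.39 V.
Need 2^N ≥ 3.39 V / 1.11 mV = 3054 → N_min = 12.
Ideal SNR at N = 12: 6.02·12 + 1.76 = 74.0 dB.

74.0 dB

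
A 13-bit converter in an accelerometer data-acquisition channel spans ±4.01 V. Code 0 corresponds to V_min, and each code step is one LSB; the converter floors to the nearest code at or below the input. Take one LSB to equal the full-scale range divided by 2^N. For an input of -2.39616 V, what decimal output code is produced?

Full-scale range = 4.01 V − (-4.01 V) = 8.02 V. LSB = 8.02 V / 2^13 ≈ 0.9790 mV.
V_in − V_min = -2.39616 − (-4.01) = 1.61384 V.
Divide by LSB: 1.61384 × 8192/8.02 = 1648.4510.
Truncating gives code 1648.

1648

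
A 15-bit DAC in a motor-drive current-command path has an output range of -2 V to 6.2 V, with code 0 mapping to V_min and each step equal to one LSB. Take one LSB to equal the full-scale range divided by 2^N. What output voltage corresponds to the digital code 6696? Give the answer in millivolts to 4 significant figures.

-324.4 mV

The full-scale span is 6.2 − (-2) = 8.2 V. LSB = 8.2 V / 2^15.
V_out = V_min + code × LSB = -2 V + 6696 × 8.2 V / 32768
      = -2 + 1.67563 = -0.324365 V.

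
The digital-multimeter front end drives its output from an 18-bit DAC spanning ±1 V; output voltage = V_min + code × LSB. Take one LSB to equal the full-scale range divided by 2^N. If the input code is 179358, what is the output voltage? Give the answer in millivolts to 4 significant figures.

368.4 mV

The full-scale span is 1 − (-1) = 2 V. LSB = 2 V / 2^18.
V_out = -1 + 179358 × (2/262144) V
      = -1 V + 1.36839 V = 0.368393 V.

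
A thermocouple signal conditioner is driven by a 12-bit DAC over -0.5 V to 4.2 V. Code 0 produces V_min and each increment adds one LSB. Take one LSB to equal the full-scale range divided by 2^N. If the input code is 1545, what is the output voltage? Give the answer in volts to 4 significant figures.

1.273 V

Range = 4.2 − (-0.5) = 4.7 V. LSB = 4.7 V / 2^12.
V_out = V_min + code × LSB = -0.5 V + 1545 × 4.7 V / 4096
      = -0.5 + 1.77283 = 1.27283 V.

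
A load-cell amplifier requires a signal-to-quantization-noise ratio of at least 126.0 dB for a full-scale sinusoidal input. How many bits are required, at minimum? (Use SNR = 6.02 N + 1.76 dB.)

Required N = ⌈(126.0 − 1.76)/6.02⌉ = ⌈20.638⌉ = 21.

21 bits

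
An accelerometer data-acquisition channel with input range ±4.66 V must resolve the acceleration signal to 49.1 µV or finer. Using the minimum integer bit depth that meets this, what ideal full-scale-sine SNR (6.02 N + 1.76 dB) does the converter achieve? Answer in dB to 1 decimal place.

The full-scale span is 4.66 − (-4.66) = 9.32 V.
Required number of levels: 9.32/49.1 µV = 189820; smallest N with 2^N ≥ that is 18.
Ideal SNR at N = 18: 6.02·18 + 1.76 = 110.1 dB.

110.1 dB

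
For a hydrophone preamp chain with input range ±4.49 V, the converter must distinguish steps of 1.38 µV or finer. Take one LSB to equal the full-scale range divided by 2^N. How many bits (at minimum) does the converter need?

Full-scale range = 4.49 V − (-4.49 V) = 8.98 V.
Required number of levels: 8.98/1.38 µV = 6.5072e6; smallest N with 2^N ≥ that is 23.

23 bits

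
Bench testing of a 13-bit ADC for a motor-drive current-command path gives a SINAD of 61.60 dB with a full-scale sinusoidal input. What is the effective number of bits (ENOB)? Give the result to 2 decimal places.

Inverting SNR = 6.02 N + 1.76: N_eff = (61.60 − 1.76)/6.02 = 9.9402.

9.94 bits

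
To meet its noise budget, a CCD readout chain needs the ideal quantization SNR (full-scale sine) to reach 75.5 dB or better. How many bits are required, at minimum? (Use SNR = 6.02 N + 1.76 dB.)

Solving 6.02 N ≥ 75.5 − 1.76: N ≥ 12.249. Round up → N = 13.

13 bits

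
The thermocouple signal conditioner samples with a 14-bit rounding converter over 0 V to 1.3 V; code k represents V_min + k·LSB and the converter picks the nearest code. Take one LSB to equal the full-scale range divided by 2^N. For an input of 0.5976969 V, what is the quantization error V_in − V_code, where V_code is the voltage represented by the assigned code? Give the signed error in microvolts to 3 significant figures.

V_FS = 1.3 V. LSB = 1.3 V / 2^14 ≈ 79.35 µV.
(0.5976969 − (0)) / LSB = 0.5976969 × 16384/1.3 = 7532.8200. Nearest integer: k = 7533.
V_code = V_min + k × range/2^14 = 0 + 7533 × 1.3/16384 = 0.59771118164 V.
e = 0.5976969 − (0.59771118164) = −14.3 µV.

−14.3 µV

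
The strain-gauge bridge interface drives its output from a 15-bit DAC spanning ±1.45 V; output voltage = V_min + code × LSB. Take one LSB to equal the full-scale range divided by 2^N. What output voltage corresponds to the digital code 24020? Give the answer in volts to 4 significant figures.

Range = 1.45 − (-1.45) = 2.9 V. LSB = 2.9 V / 2^15.
V_out = V_min + code × LSB = -1.45 V + 24020 × 2.9 V / 32768
      = -1.45 V + 2.12579 V = 0.675793 V.

0.6758 V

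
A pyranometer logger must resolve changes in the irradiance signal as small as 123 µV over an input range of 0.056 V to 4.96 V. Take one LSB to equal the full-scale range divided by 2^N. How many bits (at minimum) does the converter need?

16 bits

Range = 4.96 − (0.056) = 4.904 V.
Need 2^N ≥ 4.904 V / 123 µV = 39870 → N_min = 16.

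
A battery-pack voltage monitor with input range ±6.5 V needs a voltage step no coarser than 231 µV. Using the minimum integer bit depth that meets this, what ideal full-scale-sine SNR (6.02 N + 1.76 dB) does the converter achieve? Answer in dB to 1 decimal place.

98.1 dB

Span: 6.5 V − (-6.5 V) = 13 V.
13 V / 231 µV = 56280. Since 2^15 = 32768 and 2^16 = 65536, N = 16.
6.02(16) + 1.76 = 98.08 dB.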